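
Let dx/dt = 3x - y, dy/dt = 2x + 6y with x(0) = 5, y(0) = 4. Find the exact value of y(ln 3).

A = [[3,-1],[2,6]]; eigenvalues λ = 5, 4.
Eigenvectors: (1,-2) for λ=5, (1,-1) for λ=4.
From the initial condition, c_1 = -9, c_2 = 14.
y(ln 3) = (-9)(3^5)(-2) + (14)(3^4)(-1) = 3240.

3240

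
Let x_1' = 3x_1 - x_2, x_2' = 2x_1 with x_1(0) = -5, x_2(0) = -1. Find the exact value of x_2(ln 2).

A = [[3,-1],[2,0]]; eigenvalues λ = 1, 2.
Eigenvectors: (1,2) for λ=1, (-1,-1) for λ=2.
From the initial condition, c_1 = 4, c_2 = 9.
x_2(ln 2) = (4)(2^1)(2) + (9)(2^2)(-1) = -20.

-20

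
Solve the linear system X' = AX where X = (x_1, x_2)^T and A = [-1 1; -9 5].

x_1(t) = C_1e^(2t) + C_2te^(2t) - C_2e^(2t), x_2(t) = 3C_1e^(2t) + 3C_2te^(2t) - 2C_2e^(2t)

Coefficient matrix A = [[-1, 1], [-9, 5]].
Characteristic polynomial det(A - λI) = λ^2 - 4λ + 4 = 0.
Single eigenvalue λ = 2 with algebraic multiplicity 2.
Eigenvector v = (1,3); generalized eigenvector w with (A-λI)w=v is (-1,-2).
General solution: e^(2t)[C_1·v + C_2·(t·v + w)].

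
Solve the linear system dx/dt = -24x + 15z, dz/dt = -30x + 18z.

x(t) = -2K_1e^(-3t)sin(3t) + K_1e^(-3t)cos(3t) + K_2e^(-3t)sin(3t) + 2K_2e^(-3t)cos(3t), z(t) = -3K_1e^(-3t)sin(3t) + K_1e^(-3t)cos(3t) + K_2e^(-3t)sin(3t) + 3K_2e^(-3t)cos(3t)

Coefficient matrix A = [[-24, 15], [-30, 18]].
Characteristic polynomial det(A - λI) = λ^2 + 6λ + 18 = 0.
Eigenvalues λ = -3 ± 3i (complex conjugate pair).
For λ=-3+3i: an eigenvector is (1,1) - i(-2,-3) = (1 + 2i, 1 + 3i).
A real fundamental pair from Re and Im of e^((-3+3i)t)v: X_1 = e^(-3t)(cos(3t)·(1,1) + sin(3t)·(-2,-3)), X_2 = e^(-3t)(sin(3t)·(1,1) - cos(3t)·(-2,-3)).
General solution: K_1X_1 + K_2X_2.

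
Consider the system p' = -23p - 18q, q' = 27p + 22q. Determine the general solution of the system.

Coefficient matrix A = [[-23, -18], [27, 22]].
Characteristic polynomial det(A - λI) = λ^2 + λ - 20 = 0.
Eigenvalues λ = 4, -5.
For λ=4: (A-λI) row 1 is [-27, -18], so an eigenvector is (-2, 3).
For λ=-5: (A-λI) row 1 is [-18, -18], so an eigenvector is (1, -1).
General solution: K_1e^(4t)(-2,3) + K_2e^(-5t)(1,-1).

p(t) = -2K_1e^(4t) + K_2e^(-5t), q(t) = 3K_1e^(4t) - K_2e^(-5t)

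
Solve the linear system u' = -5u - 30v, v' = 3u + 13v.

Coefficient matrix A = [[-5, -30], [3, 13]].
Characteristic polynomial det(A - λI) = λ^2 - 8λ + 25 = 0.
Eigenvalues λ = 4 ± 3i (complex conjugate pair).
For λ=4+3i: an eigenvector is (-3,1) - i(-1,0) = (-3 + i, 1).
A real fundamental pair from Re and Im of e^((4+3i)t)v: X_1 = e^(4t)(cos(3t)·(-3,1) + sin(3t)·(-1,0)), X_2 = e^(4t)(sin(3t)·(-3,1) - cos(3t)·(-1,0)).
General solution: K_1X_1 + K_2X_2.

u(t) = -K_1e^(4t)sin(3t) - 3K_1e^(4t)cos(3t) - 3K_2e^(4t)sin(3t) + K_2e^(4t)cos(3t), v(t) = K_1e^(4t)cos(3t) + K_2e^(4t)sin(3t)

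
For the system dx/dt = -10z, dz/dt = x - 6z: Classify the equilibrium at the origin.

A = [[0,-10],[1,-6]]; det(A-λI) = λ^2 + 6λ + 10.
λ = -3 ± i: negative real part.

stable spiral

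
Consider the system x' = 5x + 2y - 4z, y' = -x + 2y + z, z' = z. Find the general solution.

Coefficient matrix A = [[5, 2, -4], [-1, 2, 1], [0, 0, 1]].
det(A - λI) = 0 gives eigenvalues λ = 4, 3, 1.
For λ=4: eigenvector (2,-1,0).
For λ=3: eigenvector (-1,1,0).
For λ=1: eigenvector (1,0,1).
General solution: K_1e^(4t)(2,-1,0) + K_2e^(3t)(-1,1,0) + K_3e^(t)(1,0,1).

x(t) = 2K_1e^(4t) - K_2e^(3t) + K_3e^(t), y(t) = -K_1e^(4t) + K_2e^(3t), z(t) = K_3e^(t)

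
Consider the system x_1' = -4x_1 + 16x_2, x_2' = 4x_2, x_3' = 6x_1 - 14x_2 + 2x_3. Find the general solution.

Coefficient matrix A = [[-4, 16, 0], [0, 4, 0], [6, -14, 2]].
det(A - λI) = 0 gives eigenvalues λ = 4, -4, 2.
For λ=4: eigenvector (2,1,-1).
For λ=-4: eigenvector (-1,0,1).
For λ=2: eigenvector (0,0,-1).
General solution: K_1e^(4t)(2,1,-1) + K_2e^(-4t)(-1,0,1) + K_3e^(2t)(0,0,-1).

x_1(t) = 2K_1e^(4t) - K_2e^(-4t), x_2(t) = K_1e^(4t), x_3(t) = -K_1e^(4t) + K_2e^(-4t) - K_3e^(2t)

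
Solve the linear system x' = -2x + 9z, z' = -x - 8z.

x(t) = 3c_1e^(-5t) + 3c_2te^(-5t) + c_2e^(-5t), z(t) = -c_1e^(-5t) - c_2te^(-5t)

Coefficient matrix A = [[-2, 9], [-1, -8]].
Characteristic polynomial det(A - λI) = λ^2 + 10λ + 25 = 0.
Single eigenvalue λ = -5 with algebraic multiplicity 2.
Eigenvector v = (3,-1); generalized eigenvector w with (A-λI)w=v is (1,0).
General solution: e^(-5t)[c_1·v + c_2·(t·v + w)].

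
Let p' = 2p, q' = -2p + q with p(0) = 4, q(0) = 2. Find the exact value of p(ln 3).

A = [[2,0],[-2,1]]; eigenvalues λ = 1, 2.
Eigenvectors: (0,1) for λ=1, (-1,2) for λ=2.
From the initial condition, c_1 = 10, c_2 = -4.
p(ln 3) = (10)(3^1)(0) + (-4)(3^2)(-1) = 36.

36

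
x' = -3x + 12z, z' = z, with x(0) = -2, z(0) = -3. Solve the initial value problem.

x(t) = -9e^(t) + 7e^(-3t), z(t) = -3e^(t)

Coefficient matrix A = [[-3, 12], [0, 1]].
Characteristic polynomial det(A - λI) = λ^2 + 2λ - 3 = 0.
Eigenvalues λ = 1, -3.
For λ=1: (A-λI) row 1 is [-4, 12], so an eigenvector is (-3, -1).
For λ=-3: (A-λI) row 1 is [0, 12], so an eigenvector is (1, 0).
General solution: c_1e^(t)(-3,-1) + c_2e^(-3t)(1,0).
Applying x(0)=-2, z(0)=-3 gives c_1=3, c_2=7.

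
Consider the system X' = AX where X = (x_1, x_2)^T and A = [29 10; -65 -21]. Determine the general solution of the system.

x_1(t) = -K_1e^(4t)sin(5t) - K_1e^(4t)cos(5t) - K_2e^(4t)sin(5t) + K_2e^(4t)cos(5t), x_2(t) = 3K_1e^(4t)sin(5t) + 2K_1e^(4t)cos(5t) + 2K_2e^(4t)sin(5t) - 3K_2e^(4t)cos(5t)

Coefficient matrix A = [[29, 10], [-65, -21]].
Characteristic polynomial det(A - λI) = λ^2 - 8λ + 41 = 0.
Eigenvalues λ = 4 ± 5i (complex conjugate pair).
For λ=4+5i: an eigenvector is (-1,2) - i(-1,3) = (-1 + i, 2 - 3i).
A real fundamental pair from Re and Im of e^((4+5i)t)v: X_1 = e^(4t)(cos(5t)·(-1,2) + sin(5t)·(-1,3)), X_2 = e^(4t)(sin(5t)·(-1,2) - cos(5t)·(-1,3)).
General solution: K_1X_1 + K_2X_2.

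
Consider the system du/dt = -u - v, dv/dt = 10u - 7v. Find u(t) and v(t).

u(t) = -c_1e^(-4t)sin(t) + c_2e^(-4t)cos(t), v(t) = -3c_1e^(-4t)sin(t) + c_1e^(-4t)cos(t) + c_2e^(-4t)sin(t) + 3c_2e^(-4t)cos(t)

Coefficient matrix A = [[-1, -1], [10, -7]].
Characteristic polynomial det(A - λI) = λ^2 + 8λ + 17 = 0.
Eigenvalues λ = -4 ± i (complex conjugate pair).
For λ=-4+i: an eigenvector is (0,1) - i(-1,-3) = (0 + i, 1 + 3i).
A real fundamental pair from Re and Im of e^((-4+i)t)v: X_1 = e^(-4t)(cos(t)·(0,1) + sin(t)·(-1,-3)), X_2 = e^(-4t)(sin(t)·(0,1) - cos(t)·(-1,-3)).
General solution: c_1X_1 + c_2X_2.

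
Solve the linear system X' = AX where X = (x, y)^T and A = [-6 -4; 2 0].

x(t) = 2C_1e^(-4t) - C_2e^(-2t), y(t) = -C_1e^(-4t) + C_2e^(-2t)

Coefficient matrix A = [[-6, -4], [2, 0]].
Characteristic polynomial det(A - λI) = λ^2 + 6λ + 8 = 0.
Eigenvalues λ = -4, -2.
For λ=-4: (A-λI) row 1 is [-2, -4], so an eigenvector is (2, -1).
For λ=-2: (A-λI) row 1 is [-4, -4], so an eigenvector is (-1, 1).
General solution: C_1e^(-4t)(2,-1) + C_2e^(-2t)(-1,1).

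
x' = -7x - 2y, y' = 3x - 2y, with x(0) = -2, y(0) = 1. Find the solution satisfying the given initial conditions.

x(t) = 2e^(-4t) - 4e^(-5t), y(t) = -3e^(-4t) + 4e^(-5t)

Coefficient matrix A = [[-7, -2], [3, -2]].
Characteristic polynomial det(A - λI) = λ^2 + 9λ + 20 = 0.
Eigenvalues λ = -4, -5.
For λ=-4: (A-λI) row 1 is [-3, -2], so an eigenvector is (2, -3).
For λ=-5: (A-λI) row 1 is [-2, -2], so an eigenvector is (1, -1).
General solution: C_1e^(-4t)(2,-3) + C_2e^(-5t)(1,-1).
Applying x(0)=-2, y(0)=1 gives C_1=1, C_2=-4.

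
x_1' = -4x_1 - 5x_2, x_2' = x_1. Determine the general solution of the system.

x_1(t) = -2c_1e^(-2t)sin(t) + c_1e^(-2t)cos(t) + c_2e^(-2t)sin(t) + 2c_2e^(-2t)cos(t), x_2(t) = c_1e^(-2t)sin(t) - c_2e^(-2t)cos(t)

Coefficient matrix A = [[-4, -5], [1, 0]].
Characteristic polynomial det(A - λI) = λ^2 + 4λ + 5 = 0.
Eigenvalues λ = -2 ± i (complex conjugate pair).
For λ=-2+i: an eigenvector is (1,0) - i(-2,1) = (1 + 2i, 0 - i).
A real fundamental pair from Re and Im of e^((-2+i)t)v: X_1 = e^(-2t)(cos(t)·(1,0) + sin(t)·(-2,1)), X_2 = e^(-2t)(sin(t)·(1,0) - cos(t)·(-2,1)).
General solution: c_1X_1 + c_2X_2.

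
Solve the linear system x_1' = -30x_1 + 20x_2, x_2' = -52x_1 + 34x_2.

x_1(t) = -2c_1e^(2t)sin(4t) - c_1e^(2t)cos(4t) - c_2e^(2t)sin(4t) + 2c_2e^(2t)cos(4t), x_2(t) = -3c_1e^(2t)sin(4t) - 2c_1e^(2t)cos(4t) - 2c_2e^(2t)sin(4t) + 3c_2e^(2t)cos(4t)

Coefficient matrix A = [[-30, 20], [-52, 34]].
Characteristic polynomial det(A - λI) = λ^2 - 4λ + 20 = 0.
Eigenvalues λ = 2 ± 4i (complex conjugate pair).
For λ=2+4i: an eigenvector is (-1,-2) - i(-2,-3) = (-1 + 2i, -2 + 3i).
A real fundamental pair from Re and Im of e^((2+4i)t)v: X_1 = e^(2t)(cos(4t)·(-1,-2) + sin(4t)·(-2,-3)), X_2 = e^(2t)(sin(4t)·(-1,-2) - cos(4t)·(-2,-3)).
General solution: c_1X_1 + c_2X_2.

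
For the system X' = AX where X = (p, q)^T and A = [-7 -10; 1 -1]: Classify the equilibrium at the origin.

A = [[-7,-10],[1,-1]]; det(A-λI) = λ^2 + 8λ + 17.
λ = -4 ± i: negative real part.

stable spiral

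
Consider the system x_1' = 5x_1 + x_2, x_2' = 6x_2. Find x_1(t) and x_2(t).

x_1(t) = c_1e^(5t) - c_2e^(6t), x_2(t) = -c_2e^(6t)

Coefficient matrix A = [[5, 1], [0, 6]].
Characteristic polynomial det(A - λI) = λ^2 - 11λ + 30 = 0.
Eigenvalues λ = 5, 6.
For λ=5: (A-λI) row 1 is [0, 1], so an eigenvector is (1, 0).
For λ=6: (A-λI) row 1 is [-1, 1], so an eigenvector is (-1, -1).
General solution: c_1e^(5t)(1,0) + c_2e^(6t)(-1,-1).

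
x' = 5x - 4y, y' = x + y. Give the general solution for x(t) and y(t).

Coefficient matrix A = [[5, -4], [1, 1]].
Characteristic polynomial det(A - λI) = λ^2 - 6λ + 9 = 0.
Single eigenvalue λ = 3 with algebraic multiplicity 2.
Eigenvector v = (2,1); generalized eigenvector w with (A-λI)w=v is (-1,-1).
General solution: e^(3t)[K_1·v + K_2·(t·v + w)].

x(t) = 2K_1e^(3t) + 2K_2te^(3t) - K_2e^(3t), y(t) = K_1e^(3t) + K_2te^(3t) - K_2e^(3t)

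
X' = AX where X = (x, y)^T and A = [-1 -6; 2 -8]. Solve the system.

Coefficient matrix A = [[-1, -6], [2, -8]].
Characteristic polynomial det(A - λI) = λ^2 + 9λ + 20 = 0.
Eigenvalues λ = -5, -4.
For λ=-5: (A-λI) row 1 is [4, -6], so an eigenvector is (-3, -2).
For λ=-4: (A-λI) row 1 is [3, -6], so an eigenvector is (2, 1).
General solution: C_1e^(-5t)(-3,-2) + C_2e^(-4t)(2,1).

x(t) = -3C_1e^(-5t) + 2C_2e^(-4t), y(t) = -2C_1e^(-5t) + C_2e^(-4t)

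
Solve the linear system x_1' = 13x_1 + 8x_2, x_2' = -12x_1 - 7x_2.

Coefficient matrix A = [[13, 8], [-12, -7]].
Characteristic polynomial det(A - λI) = λ^2 - 6λ + 5 = 0.
Eigenvalues λ = 1, 5.
For λ=1: (A-λI) row 1 is [12, 8], so an eigenvector is (2, -3).
For λ=5: (A-λI) row 1 is [8, 8], so an eigenvector is (-1, 1).
General solution: C_1e^(t)(2,-3) + C_2e^(5t)(-1,1).

x_1(t) = 2C_1e^(t) - C_2e^(5t), x_2(t) = -3C_1e^(t) + C_2e^(5t)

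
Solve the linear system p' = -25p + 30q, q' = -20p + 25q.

p(t) = c_1e^(5t) - 3c_2e^(-5t), q(t) = c_1e^(5t) - 2c_2e^(-5t)

Coefficient matrix A = [[-25, 30], [-20, 25]].
Characteristic polynomial det(A - λI) = λ^2 - 25 = 0.
Eigenvalues λ = 5, -5.
For λ=5: (A-λI) row 1 is [-30, 30], so an eigenvector is (1, 1).
For λ=-5: (A-λI) row 1 is [-20, 30], so an eigenvector is (-3, -2).
General solution: c_1e^(5t)(1,1) + c_2e^(-5t)(-3,-2).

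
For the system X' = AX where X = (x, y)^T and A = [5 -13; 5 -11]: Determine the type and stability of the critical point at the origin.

stable spiral

A = [[5,-13],[5,-11]]; det(A-λI) = λ^2 + 6λ + 10.
λ = -3 ± i: negative real part.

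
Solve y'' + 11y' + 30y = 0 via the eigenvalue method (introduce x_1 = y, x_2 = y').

Let x_1 = y, x_2 = y'. Then x_1' = x_2 and x_2' = -30x_1 - 11x_2.
A = [[0,1],[-30,-11]]; det(A-λI) = λ^2 + 11λ + 30.
Eigenvalues λ = -6, -5 with eigenvectors (1,-6), (1,-5).

y(t) = c_1e^(-6t) + c_2e^(-5t)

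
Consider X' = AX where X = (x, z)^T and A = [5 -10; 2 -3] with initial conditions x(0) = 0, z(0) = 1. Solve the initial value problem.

Coefficient matrix A = [[5, -10], [2, -3]].
Characteristic polynomial det(A - λI) = λ^2 - 2λ + 5 = 0.
Eigenvalues λ = 1 ± 2i (complex conjugate pair).
For λ=1+2i: an eigenvector is (-1,0) - i(-2,-1) = (-1 + 2i, 0 + i).
A real fundamental pair from Re and Im of e^((1+2i)t)v: X_1 = e^(t)(cos(2t)·(-1,0) + sin(2t)·(-2,-1)), X_2 = e^(t)(sin(2t)·(-1,0) - cos(2t)·(-2,-1)).
General solution: K_1X_1 + K_2X_2.
Applying x(0)=0, z(0)=1 gives K_1=2, K_2=1.

x(t) = -5e^(t)sin(2t), z(t) = -2e^(t)sin(2t) + e^(t)cos(2t)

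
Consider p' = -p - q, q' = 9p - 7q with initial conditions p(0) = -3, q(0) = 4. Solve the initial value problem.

Coefficient matrix A = [[-1, -1], [9, -7]].
Characteristic polynomial det(A - λI) = λ^2 + 8λ + 16 = 0.
Single eigenvalue λ = -4 with algebraic multiplicity 2.
Eigenvector v = (-1,-3); generalized eigenvector w with (A-λI)w=v is (0,1).
General solution: e^(-4t)[K_1·v + K_2·(t·v + w)].
Applying p(0)=-3, q(0)=4 gives K_1=3, K_2=13.

p(t) = -13te^(-4t) - 3e^(-4t), q(t) = -39te^(-4t) + 4e^(-4t)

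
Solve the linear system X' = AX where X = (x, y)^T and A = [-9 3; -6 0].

x(t) = C_1e^(-3t) - C_2e^(-6t), y(t) = 2C_1e^(-3t) - C_2e^(-6t)

Coefficient matrix A = [[-9, 3], [-6, 0]].
Characteristic polynomial det(A - λI) = λ^2 + 9λ + 18 = 0.
Eigenvalues λ = -3, -6.
For λ=-3: (A-λI) row 1 is [-6, 3], so an eigenvector is (1, 2).
For λ=-6: (A-λI) row 1 is [-3, 3], so an eigenvector is (-1, -1).
General solution: C_1e^(-3t)(1,2) + C_2e^(-6t)(-1,-1).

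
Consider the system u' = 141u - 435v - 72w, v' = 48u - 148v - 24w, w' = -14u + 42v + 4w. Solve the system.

Coefficient matrix A = [[141, -435, -72], [48, -148, -24], [-14, 42, 4]].
det(A - λI) = 0 gives eigenvalues λ = -3, -4, 4.
For λ=-3: eigenvector (1,0,2).
For λ=-4: eigenvector (3,1,0).
For λ=4: eigenvector (-9,-3,1).
General solution: K_1e^(-3t)(1,0,2) + K_2e^(-4t)(3,1,0) + K_3e^(4t)(-9,-3,1).

u(t) = K_1e^(-3t) + 3K_2e^(-4t) - 9K_3e^(4t), v(t) = K_2e^(-4t) - 3K_3e^(4t), w(t) = 2K_1e^(-3t) + K_3e^(4t)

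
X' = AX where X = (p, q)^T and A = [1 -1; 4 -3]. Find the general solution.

p(t) = -C_1e^(-t) - C_2te^(-t), q(t) = -2C_1e^(-t) - 2C_2te^(-t) + C_2e^(-t)

Coefficient matrix A = [[1, -1], [4, -3]].
Characteristic polynomial det(A - λI) = λ^2 + 2λ + 1 = 0.
Single eigenvalue λ = -1 with algebraic multiplicity 2.
Eigenvector v = (-1,-2); generalized eigenvector w with (A-λI)w=v is (0,1).
General solution: e^(-t)[C_1·v + C_2·(t·v + w)].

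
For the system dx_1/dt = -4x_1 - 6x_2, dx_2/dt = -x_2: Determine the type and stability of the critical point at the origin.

A = [[-4,-6],[0,-1]]; det(A-λI) = λ^2 + 5λ + 4.
λ = -4, -1: both negative.

stable node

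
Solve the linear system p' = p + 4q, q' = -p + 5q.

Coefficient matrix A = [[1, 4], [-1, 5]].
Characteristic polynomial det(A - λI) = λ^2 - 6λ + 9 = 0.
Single eigenvalue λ = 3 with algebraic multiplicity 2.
Eigenvector v = (-2,-1); generalized eigenvector w with (A-λI)w=v is (3,1).
General solution: e^(3t)[K_1·v + K_2·(t·v + w)].

p(t) = -2K_1e^(3t) - 2K_2te^(3t) + 3K_2e^(3t), q(t) = -K_1e^(3t) - K_2te^(3t) + K_2e^(3t)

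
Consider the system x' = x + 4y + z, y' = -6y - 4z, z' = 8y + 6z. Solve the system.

Coefficient matrix A = [[1, 4, 1], [0, -6, -4], [0, 8, 6]].
det(A - λI) = 0 gives eigenvalues λ = -2, 2, 1.
For λ=-2: eigenvector (-1,1,-1).
For λ=2: eigenvector (2,1,-2).
For λ=1: eigenvector (1,0,0).
General solution: C_1e^(-2t)(-1,1,-1) + C_2e^(2t)(2,1,-2) + C_3e^(t)(1,0,0).

x(t) = -C_1e^(-2t) + 2C_2e^(2t) + C_3e^(t), y(t) = C_1e^(-2t) + C_2e^(2t), z(t) = -C_1e^(-2t) - 2C_2e^(2t)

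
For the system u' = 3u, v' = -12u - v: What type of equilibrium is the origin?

A = [[3,0],[-12,-1]]; det(A-λI) = λ^2 - 2λ - 3.
λ = -1, 3: opposite signs.

saddle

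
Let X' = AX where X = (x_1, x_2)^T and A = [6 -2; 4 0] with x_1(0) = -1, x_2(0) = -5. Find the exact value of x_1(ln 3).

207

A = [[6,-2],[4,0]]; eigenvalues λ = 2, 4.
Eigenvectors: (-1,-2) for λ=2, (1,1) for λ=4.
From the initial condition, c_1 = 4, c_2 = 3.
x_1(ln 3) = (4)(3^2)(-1) + (3)(3^4)(1) = 207.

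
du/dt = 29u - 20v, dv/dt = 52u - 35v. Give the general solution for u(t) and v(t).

u(t) = -2c_1e^(-3t)sin(4t) + c_1e^(-3t)cos(4t) + c_2e^(-3t)sin(4t) + 2c_2e^(-3t)cos(4t), v(t) = -3c_1e^(-3t)sin(4t) + 2c_1e^(-3t)cos(4t) + 2c_2e^(-3t)sin(4t) + 3c_2e^(-3t)cos(4t)

Coefficient matrix A = [[29, -20], [52, -35]].
Characteristic polynomial det(A - λI) = λ^2 + 6λ + 25 = 0.
Eigenvalues λ = -3 ± 4i (complex conjugate pair).
For λ=-3+4i: an eigenvector is (1,2) - i(-2,-3) = (1 + 2i, 2 + 3i).
A real fundamental pair from Re and Im of e^((-3+4i)t)v: X_1 = e^(-3t)(cos(4t)·(1,2) + sin(4t)·(-2,-3)), X_2 = e^(-3t)(sin(4t)·(1,2) - cos(4t)·(-2,-3)).
General solution: c_1X_1 + c_2X_2.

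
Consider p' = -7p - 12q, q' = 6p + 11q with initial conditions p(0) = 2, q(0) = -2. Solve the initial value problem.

p(t) = 2e^(5t), q(t) = -2e^(5t)

Coefficient matrix A = [[-7, -12], [6, 11]].
Characteristic polynomial det(A - λI) = λ^2 - 4λ - 5 = 0.
Eigenvalues λ = -1, 5.
For λ=-1: (A-λI) row 1 is [-6, -12], so an eigenvector is (-2, 1).
For λ=5: (A-λI) row 1 is [-12, -12], so an eigenvector is (1, -1).
General solution: K_1e^(-t)(-2,1) + K_2e^(5t)(1,-1).
Applying p(0)=2, q(0)=-2 gives K_1=0, K_2=2.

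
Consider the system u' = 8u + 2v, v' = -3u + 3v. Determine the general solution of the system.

u(t) = 2C_1e^(5t) + C_2e^(6t), v(t) = -3C_1e^(5t) - C_2e^(6t)

Coefficient matrix A = [[8, 2], [-3, 3]].
Characteristic polynomial det(A - λI) = λ^2 - 11λ + 30 = 0.
Eigenvalues λ = 5, 6.
For λ=5: (A-λI) row 1 is [3, 2], so an eigenvector is (2, -3).
For λ=6: (A-λI) row 1 is [2, 2], so an eigenvector is (1, -1).
General solution: C_1e^(5t)(2,-3) + C_2e^(6t)(1,-1).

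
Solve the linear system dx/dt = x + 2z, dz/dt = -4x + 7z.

x(t) = -c_1e^(5t) + c_2e^(3t), z(t) = -2c_1e^(5t) + c_2e^(3t)

Coefficient matrix A = [[1, 2], [-4, 7]].
Characteristic polynomial det(A - λI) = λ^2 - 8λ + 15 = 0.
Eigenvalues λ = 5, 3.
For λ=5: (A-λI) row 1 is [-4, 2], so an eigenvector is (-1, -2).
For λ=3: (A-λI) row 1 is [-2, 2], so an eigenvector is (1, 1).
General solution: c_1e^(5t)(-1,-2) + c_2e^(3t)(1,1).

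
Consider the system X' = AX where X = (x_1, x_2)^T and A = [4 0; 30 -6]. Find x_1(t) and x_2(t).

Coefficient matrix A = [[4, 0], [30, -6]].
Characteristic polynomial det(A - λI) = λ^2 + 2λ - 24 = 0.
Eigenvalues λ = -6, 4.
For λ=-6: (A-λI) row 1 is [10, 0], so an eigenvector is (0, -1).
For λ=4: (A-λI) row 2 is [30, -10], so an eigenvector is (-1, -3).
General solution: K_1e^(-6t)(0,-1) + K_2e^(4t)(-1,-3).

x_1(t) = -K_2e^(4t), x_2(t) = -K_1e^(-6t) - 3K_2e^(4t)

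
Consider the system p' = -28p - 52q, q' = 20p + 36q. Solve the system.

Coefficient matrix A = [[-28, -52], [20, 36]].
Characteristic polynomial det(A - λI) = λ^2 - 8λ + 32 = 0.
Eigenvalues λ = 4 ± 4i (complex conjugate pair).
For λ=4+4i: an eigenvector is (2,-1) - i(-3,2) = (2 + 3i, -1 - 2i).
A real fundamental pair from Re and Im of e^((4+4i)t)v: X_1 = e^(4t)(cos(4t)·(2,-1) + sin(4t)·(-3,2)), X_2 = e^(4t)(sin(4t)·(2,-1) - cos(4t)·(-3,2)).
General solution: K_1X_1 + K_2X_2.

p(t) = -3K_1e^(4t)sin(4t) + 2K_1e^(4t)cos(4t) + 2K_2e^(4t)sin(4t) + 3K_2e^(4t)cos(4t), q(t) = 2K_1e^(4t)sin(4t) - K_1e^(4t)cos(4t) - K_2e^(4t)sin(4t) - 2K_2e^(4t)cos(4t)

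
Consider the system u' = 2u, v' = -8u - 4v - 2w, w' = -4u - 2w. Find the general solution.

u(t) = K_2e^(2t), v(t) = K_1e^(-4t) - K_2e^(2t) - K_3e^(-2t), w(t) = -K_2e^(2t) + K_3e^(-2t)

Coefficient matrix A = [[2, 0, 0], [-8, -4, -2], [-4, 0, -2]].
det(A - λI) = 0 gives eigenvalues λ = -4, 2, -2.
For λ=-4: eigenvector (0,1,0).
For λ=2: eigenvector (1,-1,-1).
For λ=-2: eigenvector (0,-1,1).
General solution: K_1e^(-4t)(0,1,0) + K_2e^(2t)(1,-1,-1) + K_3e^(-2t)(0,-1,1).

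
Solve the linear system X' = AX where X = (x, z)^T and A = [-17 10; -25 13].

x(t) = -c_1e^(-2t)sin(5t) - c_1e^(-2t)cos(5t) - c_2e^(-2t)sin(5t) + c_2e^(-2t)cos(5t), z(t) = -c_1e^(-2t)sin(5t) - 2c_1e^(-2t)cos(5t) - 2c_2e^(-2t)sin(5t) + c_2e^(-2t)cos(5t)

Coefficient matrix A = [[-17, 10], [-25, 13]].
Characteristic polynomial det(A - λI) = λ^2 + 4λ + 29 = 0.
Eigenvalues λ = -2 ± 5i (complex conjugate pair).
For λ=-2+5i: an eigenvector is (-1,-2) - i(-1,-1) = (-1 + i, -2 + i).
A real fundamental pair from Re and Im of e^((-2+5i)t)v: X_1 = e^(-2t)(cos(5t)·(-1,-2) + sin(5t)·(-1,-1)), X_2 = e^(-2t)(sin(5t)·(-1,-2) - cos(5t)·(-1,-1)).
General solution: c_1X_1 + c_2X_2.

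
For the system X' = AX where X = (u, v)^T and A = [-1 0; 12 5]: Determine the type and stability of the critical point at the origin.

saddle

A = [[-1,0],[12,5]]; det(A-λI) = λ^2 - 4λ - 5.
λ = 5, -1: opposite signs.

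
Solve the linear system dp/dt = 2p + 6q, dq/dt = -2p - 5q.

Coefficient matrix A = [[2, 6], [-2, -5]].
Characteristic polynomial det(A - λI) = λ^2 + 3λ + 2 = 0.
Eigenvalues λ = -2, -1.
For λ=-2: (A-λI) row 1 is [4, 6], so an eigenvector is (-3, 2).
For λ=-1: (A-λI) row 1 is [3, 6], so an eigenvector is (-2, 1).
General solution: c_1e^(-2t)(-3,2) + c_2e^(-t)(-2,1).

p(t) = -3c_1e^(-2t) - 2c_2e^(-t), q(t) = 2c_1e^(-2t) + c_2e^(-t)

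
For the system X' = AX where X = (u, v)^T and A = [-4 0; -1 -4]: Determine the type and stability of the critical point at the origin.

A = [[-4,0],[-1,-4]]; det(A-λI) = λ^2 + 8λ + 16.
repeated λ = -4 with a single eigenvector.

stable improper node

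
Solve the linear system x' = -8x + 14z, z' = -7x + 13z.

Coefficient matrix A = [[-8, 14], [-7, 13]].
Characteristic polynomial det(A - λI) = λ^2 - 5λ - 6 = 0.
Eigenvalues λ = -1, 6.
For λ=-1: (A-λI) row 1 is [-7, 14], so an eigenvector is (2, 1).
For λ=6: (A-λI) row 1 is [-14, 14], so an eigenvector is (-1, -1).
General solution: K_1e^(-t)(2,1) + K_2e^(6t)(-1,-1).

x(t) = 2K_1e^(-t) - K_2e^(6t), z(t) = K_1e^(-t) - K_2e^(6t)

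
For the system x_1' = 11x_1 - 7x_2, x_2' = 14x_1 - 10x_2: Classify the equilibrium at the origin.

A = [[11,-7],[14,-10]]; det(A-λI) = λ^2 - λ - 12.
λ = -3, 4: opposite signs.

saddle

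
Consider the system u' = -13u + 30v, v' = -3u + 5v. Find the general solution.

u(t) = 3K_1e^(-4t)sin(3t) - K_1e^(-4t)cos(3t) - K_2e^(-4t)sin(3t) - 3K_2e^(-4t)cos(3t), v(t) = K_1e^(-4t)sin(3t) - K_2e^(-4t)cos(3t)

Coefficient matrix A = [[-13, 30], [-3, 5]].
Characteristic polynomial det(A - λI) = λ^2 + 8λ + 25 = 0.
Eigenvalues λ = -4 ± 3i (complex conjugate pair).
For λ=-4+3i: an eigenvector is (-1,0) - i(3,1) = (-1 - 3i, 0 - i).
A real fundamental pair from Re and Im of e^((-4+3i)t)v: X_1 = e^(-4t)(cos(3t)·(-1,0) + sin(3t)·(3,1)), X_2 = e^(-4t)(sin(3t)·(-1,0) - cos(3t)·(3,1)).
General solution: K_1X_1 + K_2X_2.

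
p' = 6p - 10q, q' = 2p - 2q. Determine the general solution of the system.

p(t) = -K_1e^(2t)sin(2t) + 2K_1e^(2t)cos(2t) + 2K_2e^(2t)sin(2t) + K_2e^(2t)cos(2t), q(t) = K_1e^(2t)cos(2t) + K_2e^(2t)sin(2t)

Coefficient matrix A = [[6, -10], [2, -2]].
Characteristic polynomial det(A - λI) = λ^2 - 4λ + 8 = 0.
Eigenvalues λ = 2 ± 2i (complex conjugate pair).
For λ=2+2i: an eigenvector is (2,1) - i(-1,0) = (2 + i, 1).
A real fundamental pair from Re and Im of e^((2+2i)t)v: X_1 = e^(2t)(cos(2t)·(2,1) + sin(2t)·(-1,0)), X_2 = e^(2t)(sin(2t)·(2,1) - cos(2t)·(-1,0)).
General solution: K_1X_1 + K_2X_2.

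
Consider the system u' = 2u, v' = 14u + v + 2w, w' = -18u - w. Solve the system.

Coefficient matrix A = [[2, 0, 0], [14, 1, 2], [-18, 0, -1]].
det(A - λI) = 0 gives eigenvalues λ = 2, 1, -1.
For λ=2: eigenvector (1,2,-6).
For λ=1: eigenvector (0,1,0).
For λ=-1: eigenvector (0,-1,1).
General solution: K_1e^(2t)(1,2,-6) + K_2e^(t)(0,1,0) + K_3e^(-t)(0,-1,1).

u(t) = K_1e^(2t), v(t) = 2K_1e^(2t) + K_2e^(t) - K_3e^(-t), w(t) = -6K_1e^(2t) + K_3e^(-t)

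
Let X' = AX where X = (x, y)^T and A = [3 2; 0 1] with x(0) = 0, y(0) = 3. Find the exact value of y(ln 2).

6

A = [[3,2],[0,1]]; eigenvalues λ = 3, 1.
Eigenvectors: (-1,0) for λ=3, (1,-1) for λ=1.
From the initial condition, c_1 = -3, c_2 = -3.
y(ln 2) = (-3)(2^3)(0) + (-3)(2^1)(-1) = 6.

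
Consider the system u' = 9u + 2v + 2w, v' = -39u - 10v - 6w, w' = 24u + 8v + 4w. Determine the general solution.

u(t) = 2C_1e^(4t) - C_2e^(3t), v(t) = -6C_1e^(4t) + 3C_2e^(3t) - C_3e^(-4t), w(t) = C_1e^(4t) + C_3e^(-4t)

Coefficient matrix A = [[9, 2, 2], [-39, -10, -6], [24, 8, 4]].
det(A - λI) = 0 gives eigenvalues λ = 4, 3, -4.
For λ=4: eigenvector (2,-6,1).
For λ=3: eigenvector (-1,3,0).
For λ=-4: eigenvector (0,-1,1).
General solution: C_1e^(4t)(2,-6,1) + C_2e^(3t)(-1,3,0) + C_3e^(-4t)(0,-1,1).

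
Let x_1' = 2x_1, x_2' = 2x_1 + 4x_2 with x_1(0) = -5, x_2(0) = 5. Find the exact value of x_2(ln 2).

A = [[2,0],[2,4]]; eigenvalues λ = 2, 4.
Eigenvectors: (1,-1) for λ=2, (0,1) for λ=4.
From the initial condition, c_1 = -5, c_2 = 0.
x_2(ln 2) = (-5)(2^2)(-1) + (0)(2^4)(1) = 20.

20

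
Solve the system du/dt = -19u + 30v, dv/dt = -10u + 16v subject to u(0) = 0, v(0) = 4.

u(t) = 24e^(t) - 24e^(-4t), v(t) = 16e^(t) - 12e^(-4t)

Coefficient matrix A = [[-19, 30], [-10, 16]].
Characteristic polynomial det(A - λI) = λ^2 + 3λ - 4 = 0.
Eigenvalues λ = -4, 1.
For λ=-4: (A-λI) row 1 is [-15, 30], so an eigenvector is (2, 1).
For λ=1: (A-λI) row 1 is [-20, 30], so an eigenvector is (3, 2).
General solution: c_1e^(-4t)(2,1) + c_2e^(t)(3,2).
Applying u(0)=0, v(0)=4 gives c_1=-12, c_2=8.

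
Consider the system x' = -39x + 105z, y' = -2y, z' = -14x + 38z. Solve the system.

Coefficient matrix A = [[-39, 0, 105], [0, -2, 0], [-14, 0, 38]].
det(A - λI) = 0 gives eigenvalues λ = 3, -2, -4.
For λ=3: eigenvector (-5,0,-2).
For λ=-2: eigenvector (0,1,0).
For λ=-4: eigenvector (3,0,1).
General solution: c_1e^(3t)(-5,0,-2) + c_2e^(-2t)(0,1,0) + c_3e^(-4t)(3,0,1).

x(t) = -5c_1e^(3t) + 3c_3e^(-4t), y(t) = c_2e^(-2t), z(t) = -2c_1e^(3t) + c_3e^(-4t)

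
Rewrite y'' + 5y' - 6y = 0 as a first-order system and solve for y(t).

y(t) = C_1e^(t) + C_2e^(-6t)

Let x_1 = y, x_2 = y'. Then x_1' = x_2 and x_2' = 6x_1 - 5x_2.
A = [[0,1],[6,-5]]; det(A-λI) = λ^2 + 5λ - 6.
Eigenvalues λ = 1, -6 with eigenvectors (1,1), (1,-6).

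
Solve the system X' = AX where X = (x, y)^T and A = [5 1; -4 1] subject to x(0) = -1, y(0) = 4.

x(t) = 2te^(3t) - e^(3t), y(t) = -4te^(3t) + 4e^(3t)

Coefficient matrix A = [[5, 1], [-4, 1]].
Characteristic polynomial det(A - λI) = λ^2 - 6λ + 9 = 0.
Single eigenvalue λ = 3 with algebraic multiplicity 2.
Eigenvector v = (-1,2); generalized eigenvector w with (A-λI)w=v is (0,-1).
General solution: e^(3t)[C_1·v + C_2·(t·v + w)].
Applying x(0)=-1, y(0)=4 gives C_1=1, C_2=-2.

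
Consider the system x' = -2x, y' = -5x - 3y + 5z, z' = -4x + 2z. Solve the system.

x(t) = C_1e^(-2t), y(t) = C_2e^(2t) + C_3e^(-3t), z(t) = C_1e^(-2t) + C_2e^(2t)

Coefficient matrix A = [[-2, 0, 0], [-5, -3, 5], [-4, 0, 2]].
det(A - λI) = 0 gives eigenvalues λ = -2, 2, -3.
For λ=-2: eigenvector (1,0,1).
For λ=2: eigenvector (0,1,1).
For λ=-3: eigenvector (0,1,0).
General solution: C_1e^(-2t)(1,0,1) + C_2e^(2t)(0,1,1) + C_3e^(-3t)(0,1,0).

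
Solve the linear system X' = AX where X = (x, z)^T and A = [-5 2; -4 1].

x(t) = -C_1e^(-t) + C_2e^(-3t), z(t) = -2C_1e^(-t) + C_2e^(-3t)

Coefficient matrix A = [[-5, 2], [-4, 1]].
Characteristic polynomial det(A - λI) = λ^2 + 4λ + 3 = 0.
Eigenvalues λ = -1, -3.
For λ=-1: (A-λI) row 1 is [-4, 2], so an eigenvector is (-1, -2).
For λ=-3: (A-λI) row 1 is [-2, 2], so an eigenvector is (1, 1).
General solution: C_1e^(-t)(-1,-2) + C_2e^(-3t)(1,1).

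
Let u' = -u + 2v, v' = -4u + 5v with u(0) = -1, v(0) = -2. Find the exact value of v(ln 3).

-54

A = [[-1,2],[-4,5]]; eigenvalues λ = 1, 3.
Eigenvectors: (1,1) for λ=1, (1,2) for λ=3.
From the initial condition, c_1 = 0, c_2 = -1.
v(ln 3) = (0)(3^1)(1) + (-1)(3^3)(2) = -54.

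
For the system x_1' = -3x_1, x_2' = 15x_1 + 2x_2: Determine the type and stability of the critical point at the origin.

saddle

A = [[-3,0],[15,2]]; det(A-λI) = λ^2 + λ - 6.
λ = -3, 2: opposite signs.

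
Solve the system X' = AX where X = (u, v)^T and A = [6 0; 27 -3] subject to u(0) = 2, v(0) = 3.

Coefficient matrix A = [[6, 0], [27, -3]].
Characteristic polynomial det(A - λI) = λ^2 - 3λ - 18 = 0.
Eigenvalues λ = 6, -3.
For λ=6: (A-λI) row 2 is [27, -9], so an eigenvector is (1, 3).
For λ=-3: (A-λI) row 1 is [9, 0], so an eigenvector is (0, 1).
General solution: c_1e^(6t)(1,3) + c_2e^(-3t)(0,1).
Applying u(0)=2, v(0)=3 gives c_1=2, c_2=-3.

u(t) = 2e^(6t), v(t) = 6e^(6t) - 3e^(-3t)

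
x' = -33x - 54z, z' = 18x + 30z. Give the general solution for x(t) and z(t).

x(t) = -2C_1e^(-6t) - 3C_2e^(3t), z(t) = C_1e^(-6t) + 2C_2e^(3t)

Coefficient matrix A = [[-33, -54], [18, 30]].
Characteristic polynomial det(A - λI) = λ^2 + 3λ - 18 = 0.
Eigenvalues λ = -6, 3.
For λ=-6: (A-λI) row 1 is [-27, -54], so an eigenvector is (-2, 1).
For λ=3: (A-λI) row 1 is [-36, -54], so an eigenvector is (-3, 2).
General solution: C_1e^(-6t)(-2,1) + C_2e^(3t)(-3,2).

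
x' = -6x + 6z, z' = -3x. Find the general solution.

Coefficient matrix A = [[-6, 6], [-3, 0]].
Characteristic polynomial det(A - λI) = λ^2 + 6λ + 18 = 0.
Eigenvalues λ = -3 ± 3i (complex conjugate pair).
For λ=-3+3i: an eigenvector is (1,0) - i(-1,-1) = (1 + i, 0 + i).
A real fundamental pair from Re and Im of e^((-3+3i)t)v: X_1 = e^(-3t)(cos(3t)·(1,0) + sin(3t)·(-1,-1)), X_2 = e^(-3t)(sin(3t)·(1,0) - cos(3t)·(-1,-1)).
General solution: K_1X_1 + K_2X_2.

x(t) = -K_1e^(-3t)sin(3t) + K_1e^(-3t)cos(3t) + K_2e^(-3t)sin(3t) + K_2e^(-3t)cos(3t), z(t) = -K_1e^(-3t)sin(3t) + K_2e^(-3t)cos(3t)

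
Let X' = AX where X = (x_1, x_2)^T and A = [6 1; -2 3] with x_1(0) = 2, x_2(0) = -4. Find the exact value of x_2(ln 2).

A = [[6,1],[-2,3]]; eigenvalues λ = 5, 4.
Eigenvectors: (1,-1) for λ=5, (1,-2) for λ=4.
From the initial condition, c_1 = 0, c_2 = 2.
x_2(ln 2) = (0)(2^5)(-1) + (2)(2^4)(-2) = -64.

-64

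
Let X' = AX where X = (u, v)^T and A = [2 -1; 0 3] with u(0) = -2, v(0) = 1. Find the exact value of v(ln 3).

27

A = [[2,-1],[0,3]]; eigenvalues λ = 2, 3.
Eigenvectors: (-1,0) for λ=2, (-1,1) for λ=3.
From the initial condition, c_1 = 1, c_2 = 1.
v(ln 3) = (1)(3^2)(0) + (1)(3^3)(1) = 27.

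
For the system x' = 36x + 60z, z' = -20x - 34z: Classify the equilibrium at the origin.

saddle

A = [[36,60],[-20,-34]]; det(A-λI) = λ^2 - 2λ - 24.
λ = -4, 6: opposite signs.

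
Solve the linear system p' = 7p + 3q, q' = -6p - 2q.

p(t) = C_1e^(4t) - C_2e^(t), q(t) = -C_1e^(4t) + 2C_2e^(t)

Coefficient matrix A = [[7, 3], [-6, -2]].
Characteristic polynomial det(A - λI) = λ^2 - 5λ + 4 = 0.
Eigenvalues λ = 4, 1.
For λ=4: (A-λI) row 1 is [3, 3], so an eigenvector is (1, -1).
For λ=1: (A-λI) row 1 is [6, 3], so an eigenvector is (-1, 2).
General solution: C_1e^(4t)(1,-1) + C_2e^(t)(-1,2).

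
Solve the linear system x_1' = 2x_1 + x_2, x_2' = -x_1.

x_1(t) = C_1e^(t) + C_2te^(t), x_2(t) = -C_1e^(t) - C_2te^(t) + C_2e^(t)

Coefficient matrix A = [[2, 1], [-1, 0]].
Characteristic polynomial det(A - λI) = λ^2 - 2λ + 1 = 0.
Single eigenvalue λ = 1 with algebraic multiplicity 2.
Eigenvector v = (1,-1); generalized eigenvector w with (A-λI)w=v is (0,1).
General solution: e^(t)[C_1·v + C_2·(t·v + w)].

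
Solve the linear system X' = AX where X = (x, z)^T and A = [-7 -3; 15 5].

x(t) = -c_1e^(-t)sin(3t) + c_2e^(-t)cos(3t), z(t) = 2c_1e^(-t)sin(3t) + c_1e^(-t)cos(3t) + c_2e^(-t)sin(3t) - 2c_2e^(-t)cos(3t)

Coefficient matrix A = [[-7, -3], [15, 5]].
Characteristic polynomial det(A - λI) = λ^2 + 2λ + 10 = 0.
Eigenvalues λ = -1 ± 3i (complex conjugate pair).
For λ=-1+3i: an eigenvector is (0,1) - i(-1,2) = (0 + i, 1 - 2i).
A real fundamental pair from Re and Im of e^((-1+3i)t)v: X_1 = e^(-t)(cos(3t)·(0,1) + sin(3t)·(-1,2)), X_2 = e^(-t)(sin(3t)·(0,1) - cos(3t)·(-1,2)).
General solution: c_1X_1 + c_2X_2.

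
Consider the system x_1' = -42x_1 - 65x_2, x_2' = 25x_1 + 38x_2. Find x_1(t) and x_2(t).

Coefficient matrix A = [[-42, -65], [25, 38]].
Characteristic polynomial det(A - λI) = λ^2 + 4λ + 29 = 0.
Eigenvalues λ = -2 ± 5i (complex conjugate pair).
For λ=-2+5i: an eigenvector is (2,-1) - i(-3,2) = (2 + 3i, -1 - 2i).
A real fundamental pair from Re and Im of e^((-2+5i)t)v: X_1 = e^(-2t)(cos(5t)·(2,-1) + sin(5t)·(-3,2)), X_2 = e^(-2t)(sin(5t)·(2,-1) - cos(5t)·(-3,2)).
General solution: c_1X_1 + c_2X_2.

x_1(t) = -3c_1e^(-2t)sin(5t) + 2c_1e^(-2t)cos(5t) + 2c_2e^(-2t)sin(5t) + 3c_2e^(-2t)cos(5t), x_2(t) = 2c_1e^(-2t)sin(5t) - c_1e^(-2t)cos(5t) - c_2e^(-2t)sin(5t) - 2c_2e^(-2t)cos(5t)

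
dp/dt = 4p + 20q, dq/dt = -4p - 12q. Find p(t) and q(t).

Coefficient matrix A = [[4, 20], [-4, -12]].
Characteristic polynomial det(A - λI) = λ^2 + 8λ + 32 = 0.
Eigenvalues λ = -4 ± 4i (complex conjugate pair).
For λ=-4+4i: an eigenvector is (2,-1) - i(-1,0) = (2 + i, -1).
A real fundamental pair from Re and Im of e^((-4+4i)t)v: X_1 = e^(-4t)(cos(4t)·(2,-1) + sin(4t)·(-1,0)), X_2 = e^(-4t)(sin(4t)·(2,-1) - cos(4t)·(-1,0)).
General solution: C_1X_1 + C_2X_2.

p(t) = -C_1e^(-4t)sin(4t) + 2C_1e^(-4t)cos(4t) + 2C_2e^(-4t)sin(4t) + C_2e^(-4t)cos(4t), q(t) = -C_1e^(-4t)cos(4t) - C_2e^(-4t)sin(4t)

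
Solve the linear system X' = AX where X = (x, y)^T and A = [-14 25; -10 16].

x(t) = 2K_1e^(t)sin(5t) + K_1e^(t)cos(5t) + K_2e^(t)sin(5t) - 2K_2e^(t)cos(5t), y(t) = K_1e^(t)sin(5t) + K_1e^(t)cos(5t) + K_2e^(t)sin(5t) - K_2e^(t)cos(5t)

Coefficient matrix A = [[-14, 25], [-10, 16]].
Characteristic polynomial det(A - λI) = λ^2 - 2λ + 26 = 0.
Eigenvalues λ = 1 ± 5i (complex conjugate pair).
For λ=1+5i: an eigenvector is (1,1) - i(2,1) = (1 - 2i, 1 - i).
A real fundamental pair from Re and Im of e^((1+5i)t)v: X_1 = e^(t)(cos(5t)·(1,1) + sin(5t)·(2,1)), X_2 = e^(t)(sin(5t)·(1,1) - cos(5t)·(2,1)).
General solution: K_1X_1 + K_2X_2.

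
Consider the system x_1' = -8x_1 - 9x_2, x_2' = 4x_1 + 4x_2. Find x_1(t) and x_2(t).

x_1(t) = -3c_1e^(-2t) - 3c_2te^(-2t) - c_2e^(-2t), x_2(t) = 2c_1e^(-2t) + 2c_2te^(-2t) + c_2e^(-2t)

Coefficient matrix A = [[-8, -9], [4, 4]].
Characteristic polynomial det(A - λI) = λ^2 + 4λ + 4 = 0.
Single eigenvalue λ = -2 with algebraic multiplicity 2.
Eigenvector v = (-3,2); generalized eigenvector w with (A-λI)w=v is (-1,1).
General solution: e^(-2t)[c_1·v + c_2·(t·v + w)].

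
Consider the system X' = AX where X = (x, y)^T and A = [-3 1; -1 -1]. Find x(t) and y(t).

x(t) = -c_1e^(-2t) - c_2te^(-2t) + 3c_2e^(-2t), y(t) = -c_1e^(-2t) - c_2te^(-2t) + 2c_2e^(-2t)

Coefficient matrix A = [[-3, 1], [-1, -1]].
Characteristic polynomial det(A - λI) = λ^2 + 4λ + 4 = 0.
Single eigenvalue λ = -2 with algebraic multiplicity 2.
Eigenvector v = (-1,-1); generalized eigenvector w with (A-λI)w=v is (3,2).
General solution: e^(-2t)[c_1·v + c_2·(t·v + w)].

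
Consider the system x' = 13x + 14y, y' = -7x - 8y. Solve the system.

Coefficient matrix A = [[13, 14], [-7, -8]].
Characteristic polynomial det(A - λI) = λ^2 - 5λ - 6 = 0.
Eigenvalues λ = 6, -1.
For λ=6: (A-λI) row 1 is [7, 14], so an eigenvector is (2, -1).
For λ=-1: (A-λI) row 1 is [14, 14], so an eigenvector is (1, -1).
General solution: C_1e^(6t)(2,-1) + C_2e^(-t)(1,-1).

x(t) = 2C_1e^(6t) + C_2e^(-t), y(t) = -C_1e^(6t) - C_2e^(-t)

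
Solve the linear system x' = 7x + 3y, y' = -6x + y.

Coefficient matrix A = [[7, 3], [-6, 1]].
Characteristic polynomial det(A - λI) = λ^2 - 8λ + 25 = 0.
Eigenvalues λ = 4 ± 3i (complex conjugate pair).
For λ=4+3i: an eigenvector is (0,1) - i(1,-1) = (0 - i, 1 + i).
A real fundamental pair from Re and Im of e^((4+3i)t)v: X_1 = e^(4t)(cos(3t)·(0,1) + sin(3t)·(1,-1)), X_2 = e^(4t)(sin(3t)·(0,1) - cos(3t)·(1,-1)).
General solution: C_1X_1 + C_2X_2.

x(t) = C_1e^(4t)sin(3t) - C_2e^(4t)cos(3t), y(t) = -C_1e^(4t)sin(3t) + C_1e^(4t)cos(3t) + C_2e^(4t)sin(3t) + C_2e^(4t)cos(3t)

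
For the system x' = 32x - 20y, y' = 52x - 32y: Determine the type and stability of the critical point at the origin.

center

A = [[32,-20],[52,-32]]; det(A-λI) = λ^2 + 16.
λ = 0 ± 4i: zero real part.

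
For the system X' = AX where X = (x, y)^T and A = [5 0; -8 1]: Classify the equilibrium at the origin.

A = [[5,0],[-8,1]]; det(A-λI) = λ^2 - 6λ + 5.
λ = 1, 5: both positive.

unstable node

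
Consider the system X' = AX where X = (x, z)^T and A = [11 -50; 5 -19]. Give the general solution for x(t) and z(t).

x(t) = 3K_1e^(-4t)sin(5t) + K_1e^(-4t)cos(5t) + K_2e^(-4t)sin(5t) - 3K_2e^(-4t)cos(5t), z(t) = K_1e^(-4t)sin(5t) - K_2e^(-4t)cos(5t)

Coefficient matrix A = [[11, -50], [5, -19]].
Characteristic polynomial det(A - λI) = λ^2 + 8λ + 41 = 0.
Eigenvalues λ = -4 ± 5i (complex conjugate pair).
For λ=-4+5i: an eigenvector is (1,0) - i(3,1) = (1 - 3i, 0 - i).
A real fundamental pair from Re and Im of e^((-4+5i)t)v: X_1 = e^(-4t)(cos(5t)·(1,0) + sin(5t)·(3,1)), X_2 = e^(-4t)(sin(5t)·(1,0) - cos(5t)·(3,1)).
General solution: K_1X_1 + K_2X_2.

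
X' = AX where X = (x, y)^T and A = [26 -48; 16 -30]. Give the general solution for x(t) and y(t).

x(t) = 3K_1e^(-6t) - 2K_2e^(2t), y(t) = 2K_1e^(-6t) - K_2e^(2t)

Coefficient matrix A = [[26, -48], [16, -30]].
Characteristic polynomial det(A - λI) = λ^2 + 4λ - 12 = 0.
Eigenvalues λ = -6, 2.
For λ=-6: (A-λI) row 1 is [32, -48], so an eigenvector is (3, 2).
For λ=2: (A-λI) row 1 is [24, -48], so an eigenvector is (-2, -1).
General solution: K_1e^(-6t)(3,2) + K_2e^(2t)(-2,-1).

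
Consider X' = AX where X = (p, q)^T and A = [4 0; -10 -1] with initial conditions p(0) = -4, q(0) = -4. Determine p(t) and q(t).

Coefficient matrix A = [[4, 0], [-10, -1]].
Characteristic polynomial det(A - λI) = λ^2 - 3λ - 4 = 0.
Eigenvalues λ = -1, 4.
For λ=-1: (A-λI) row 1 is [5, 0], so an eigenvector is (0, -1).
For λ=4: (A-λI) row 2 is [-10, -5], so an eigenvector is (-1, 2).
General solution: C_1e^(-t)(0,-1) + C_2e^(4t)(-1,2).
Applying p(0)=-4, q(0)=-4 gives C_1=12, C_2=4.

p(t) = -4e^(4t), q(t) = 8e^(4t) - 12e^(-t)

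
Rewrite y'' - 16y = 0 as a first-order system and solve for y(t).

Let x_1 = y, x_2 = y'. Then x_1' = x_2 and x_2' = 16x_1.
A = [[0,1],[16,0]]; det(A-λI) = λ^2 - 16.
Eigenvalues λ = 4, -4 with eigenvectors (1,4), (1,-4).

y(t) = K_1e^(4t) + K_2e^(-4t)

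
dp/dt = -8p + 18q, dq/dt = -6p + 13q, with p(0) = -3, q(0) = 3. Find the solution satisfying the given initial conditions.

p(t) = 27e^(4t) - 30e^(t), q(t) = 18e^(4t) - 15e^(t)

Coefficient matrix A = [[-8, 18], [-6, 13]].
Characteristic polynomial det(A - λI) = λ^2 - 5λ + 4 = 0.
Eigenvalues λ = 4, 1.
For λ=4: (A-λI) row 1 is [-12, 18], so an eigenvector is (3, 2).
For λ=1: (A-λI) row 1 is [-9, 18], so an eigenvector is (2, 1).
General solution: c_1e^(4t)(3,2) + c_2e^(t)(2,1).
Applying p(0)=-3, q(0)=3 gives c_1=9, c_2=-15.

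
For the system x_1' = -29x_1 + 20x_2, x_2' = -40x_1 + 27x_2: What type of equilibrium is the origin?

stable spiral

A = [[-29,20],[-40,27]]; det(A-λI) = λ^2 + 2λ + 17.
λ = -1 ± 4i: negative real part.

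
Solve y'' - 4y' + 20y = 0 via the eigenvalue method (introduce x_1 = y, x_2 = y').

Let x_1 = y, x_2 = y'. Then x_1' = x_2 and x_2' = -20x_1 + 4x_2.
A = [[0,1],[-20,4]]; det(A-λI) = λ^2 - 4λ + 20.
Eigenvalues λ = 2 ± 4i.

y(t) = C_1e^(2t)cos(4t) + C_2e^(2t)sin(4t)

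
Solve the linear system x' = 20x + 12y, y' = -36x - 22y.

Coefficient matrix A = [[20, 12], [-36, -22]].
Characteristic polynomial det(A - λI) = λ^2 + 2λ - 8 = 0.
Eigenvalues λ = -4, 2.
For λ=-4: (A-λI) row 1 is [24, 12], so an eigenvector is (-1, 2).
For λ=2: (A-λI) row 1 is [18, 12], so an eigenvector is (2, -3).
General solution: C_1e^(-4t)(-1,2) + C_2e^(2t)(2,-3).

x(t) = -C_1e^(-4t) + 2C_2e^(2t), y(t) = 2C_1e^(-4t) - 3C_2e^(2t)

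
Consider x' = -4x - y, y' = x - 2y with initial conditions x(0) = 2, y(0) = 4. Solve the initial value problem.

x(t) = -6te^(-3t) + 2e^(-3t), y(t) = 6te^(-3t) + 4e^(-3t)

Coefficient matrix A = [[-4, -1], [1, -2]].
Characteristic polynomial det(A - λI) = λ^2 + 6λ + 9 = 0.
Single eigenvalue λ = -3 with algebraic multiplicity 2.
Eigenvector v = (1,-1); generalized eigenvector w with (A-λI)w=v is (-3,2).
General solution: e^(-3t)[c_1·v + c_2·(t·v + w)].
Applying x(0)=2, y(0)=4 gives c_1=-16, c_2=-6.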